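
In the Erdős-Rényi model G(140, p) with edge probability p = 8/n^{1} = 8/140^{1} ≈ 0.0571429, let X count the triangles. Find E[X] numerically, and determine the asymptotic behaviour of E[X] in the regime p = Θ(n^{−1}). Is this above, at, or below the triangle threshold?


Number of potential triangles: C(140, 3) = 447580.
Each occurs with probability p³ ≈ (0.0571429)³ ≈ 1.86588921e-04.
By linearity: E[X] = C(140, 3)·p³ ≈ 447580 · 1.86588921e-04 ≈ 83.513469.
Here α = 1, so p = 8/n is exactly at the triangle threshold p ~ 1/n. Asymptotically E[X] → c³/6 = 8³/6 = 256/3 ≈ 85.333333, a bounded constant. In this regime the triangle count is asymptotically Poisson(c³/6).

E[X] ≈ 83.513469; in regime p = Θ(1/n^{1}) E[X] stays bounded (at the triangle threshold p ~ 1/n).


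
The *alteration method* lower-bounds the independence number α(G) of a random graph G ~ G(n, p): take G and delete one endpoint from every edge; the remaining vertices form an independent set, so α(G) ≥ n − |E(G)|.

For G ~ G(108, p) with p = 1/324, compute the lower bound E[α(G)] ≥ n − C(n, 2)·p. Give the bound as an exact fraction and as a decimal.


E[|E(G)|] = C(108, 2)·p = 5778 · (1/324) = 107/6.
E[α(G)] ≥ n − E[|E(G)|] = 108 − 107/6 = 541/6.
Numerically: ≈ 90.16667.
(This is only a lower bound; the true E[α(G)] may be larger.)

E[α(G)] ≥ 541/6 ≈ 90.16667.


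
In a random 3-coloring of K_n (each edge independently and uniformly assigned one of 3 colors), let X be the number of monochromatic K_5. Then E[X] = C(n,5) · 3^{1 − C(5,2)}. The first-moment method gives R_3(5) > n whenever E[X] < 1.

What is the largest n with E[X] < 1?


We need C(n, 5) · 3^{1 − 10} < 1, i.e. C(n, 5) < 3^{10 − 1} = 19683.
Check values of n near the boundary:
  n = 19: C(19, 5) = 11628; 11628 < 19683? YES
  n = 20: C(20, 5) = 15504; 15504 < 19683? YES
  n = 21: C(21, 5) = 20349; 20349 < 19683? NO
  n = 22: C(22, 5) = 26334; 26334 < 19683? NO
The largest n with C(n, 5) < 19683 is n = 20 (where E[X] = 5168/6561 ≈ 0.78768). Hence R_3(5) > 20, i.e. R_3(5) ≥ 21.

Largest n = 20; hence R_3(5) > 20.


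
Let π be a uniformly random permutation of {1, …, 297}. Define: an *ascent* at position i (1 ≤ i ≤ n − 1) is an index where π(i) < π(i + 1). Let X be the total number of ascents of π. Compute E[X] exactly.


Write X = Σ X_I over i = 1, …, 296, with X_I the indicator of one ascent.
There are 296 indicators.
For each fixed i, the pair (π(i), π(i+1)) is a uniformly random ordered pair of distinct values from {1, …, 297}; by symmetry P[π(i) < π(i+1)] = 1/2.
By linearity: E[X] = 296 · (1/2) = (297 − 1) · (1/2) = 148 ≈ 148.00000.

E[X] = 148 = 148.00000.


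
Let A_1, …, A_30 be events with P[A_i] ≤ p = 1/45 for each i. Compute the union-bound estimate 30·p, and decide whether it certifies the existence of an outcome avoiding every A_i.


Union bound: P[∪_{i=1}^{30} A_i] ≤ Σ_i P[A_i] ≤ 30·p = 30·(1/45) = 2/3.
Numerically: 2/3 ≈ 0.6666667.
Is 2/3 < 1? YES.
Since P[∪ A_i] ≤ 2/3 < 1, the complement has P[∩ A_i^c] ≥ 1 − 2/3 = 1/3 > 0, so some outcome avoids every A_i.

30·p = 2/3 ≈ 0.6666667; existence CERTIFIED by the union bound.


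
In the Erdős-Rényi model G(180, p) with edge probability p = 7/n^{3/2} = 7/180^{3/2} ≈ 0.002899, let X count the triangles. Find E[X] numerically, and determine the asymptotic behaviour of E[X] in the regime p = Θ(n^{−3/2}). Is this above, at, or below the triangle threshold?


Number of potential triangles: C(180, 3) = 955860.
Each occurs with probability p³ ≈ (0.002899)³ ≈ 2.435386e-08.
By linearity: E[X] = C(180, 3)·p³ ≈ 955860 · 2.435386e-08 ≈ 0.0233.
Since α = 3/2 > 1, p = c/n^{3/2} = o(1/n) is below the triangle threshold p ~ 1/n. Asymptotically E[X] ~ (c³/6)·n^{3(1−α)} = (7³/6)·n^{-1.5} → 0, so by Markov's inequality G has no triangles w.h.p.

E[X] ≈ 0.0233; in regime p = Θ(1/n^{3/2}) E[X] tends to 0 (below the triangle threshold p ~ 1/n).


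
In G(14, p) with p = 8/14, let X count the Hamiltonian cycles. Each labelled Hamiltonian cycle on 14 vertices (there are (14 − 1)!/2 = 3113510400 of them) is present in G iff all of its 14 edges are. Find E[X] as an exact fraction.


K_14 has (14 − 1)!/2 = 3113510400 labelled Hamiltonian cycles.
For each such Hamiltonian cycle H, let X_H = 1 if all 14 edges of H are present in G. Then P[X_H = 1] = p^{14} = (4/7)^{14} = 268435456/678223072849.
By linearity of expectation: E[X] = Σ_H E[X_H] = 3113510400 · p^{14} = 3113510400 · 268435456/678223072849 = 119396654854963200/96889010407.
Numerically: E[X] ≈ 1.2323e+06.

E[X] = 3113510400 · (4/7)^{14} = 119396654854963200/96889010407 ≈ 1.2323e+06.


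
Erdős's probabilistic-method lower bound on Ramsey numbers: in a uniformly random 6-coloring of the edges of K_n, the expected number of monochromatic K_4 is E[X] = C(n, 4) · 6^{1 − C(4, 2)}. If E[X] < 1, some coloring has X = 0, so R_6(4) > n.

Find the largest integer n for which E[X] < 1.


We need C(n, 4) · 6^{1 − 6} < 1, i.e. C(n, 4) < 6^{6 − 1} = 7776.
Check values of n near the boundary:
  n = 16: C(16, 4) = 1820; 1820 < 7776? YES
  n = 17: C(17, 4) = 2380; 2380 < 7776? YES
  n = 18: C(18, 4) = 3060; 3060 < 7776? YES
  n = 19: C(19, 4) = 3876; 3876 < 7776? YES
  n = 20: C(20, 4) = 4845; 4845 < 7776? YES
  n = 21: C(21, 4) = 5985; 5985 < 7776? YES
  n = 22: C(22, 4) = 7315; 7315 < 7776? YES
  n = 23: C(23, 4) = 8855; 8855 < 7776? NO
The largest n with C(n, 4) < 7776 is n = 22 (where E[X] = 7315/7776 ≈ 0.9407). Hence R_6(4) > 22, i.e. R_6(4) ≥ 23.

Largest n = 22; hence R_6(4) > 22.


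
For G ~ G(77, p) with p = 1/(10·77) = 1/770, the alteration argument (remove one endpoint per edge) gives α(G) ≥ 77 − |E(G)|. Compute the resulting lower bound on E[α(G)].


E[|E(G)|] = C(77, 2)·p = 2926 · (1/770) = 19/5.
E[α(G)] ≥ n − E[|E(G)|] = 77 − 19/5 = 366/5.
Numerically: ≈ 73.2000.
(This is only a lower bound; the true E[α(G)] may be larger.)

E[α(G)] ≥ 366/5 ≈ 73.2000.


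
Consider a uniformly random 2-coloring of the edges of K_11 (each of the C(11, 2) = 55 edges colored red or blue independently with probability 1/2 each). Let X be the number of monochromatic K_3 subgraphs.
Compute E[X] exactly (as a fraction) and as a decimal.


Let X = Σ_S X_S over the C(11, 3) = 165 subsets S of size 3, where X_S = 1 if the K_3 on S is monochromatic.
For a fixed S, the K_3 on S has C(3, 2) = 3 edges. P[all 3 edges red] = (1/2)^3, and likewise for blue, so P[monochromatic] = 2·(1/2)^3 = 2^{1 − 3} = 1/4.
By linearity of expectation: E[X] = C(11, 3) · 2^{1 − 3} = 165 · 1/4 = 165/4.
Numerically: E[X] ≈ 41.2500.

E[X] = C(11,3)·2^(1−C(3,2)) = 165/4 ≈ 41.2500.


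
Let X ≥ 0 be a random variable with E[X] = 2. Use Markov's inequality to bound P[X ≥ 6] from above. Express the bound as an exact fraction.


μ = E[X] = 2, a = 6.
Markov: P[X ≥ 6] ≤ μ/a = (2)/6 = 1/3.
Numerically: ≈ 0.333.
(Since a = 6 > μ = 2.000, the bound 1/3 is < 1 and informative.)

P[X ≥ 6] ≤ 1/3 ≈ 0.333.


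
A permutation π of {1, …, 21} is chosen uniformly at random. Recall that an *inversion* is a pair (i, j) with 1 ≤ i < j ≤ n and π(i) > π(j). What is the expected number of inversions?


Write X = Σ X_I over the C(21, 2) = 210 pairs i < j, with X_I the indicator of one inversion.
There are 210 indicators.
For each fixed pair i < j, the values π(i) and π(j) are two distinct elements of {1, …, 21} in uniformly random order; by symmetry P[π(i) > π(j)] = 1/2.
By linearity: E[X] = 210 · (1/2) = C(21, 2) · (1/2) = 210/2 = 105 ≈ 105.000.

E[X] = 105 = 105.000.


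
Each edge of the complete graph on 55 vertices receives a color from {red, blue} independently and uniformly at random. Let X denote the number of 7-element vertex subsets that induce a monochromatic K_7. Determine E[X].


Let X = Σ_S X_S over the C(55, 7) = 202927725 subsets S of size 7, where X_S = 1 if the K_7 on S is monochromatic.
For a fixed S, the K_7 on S has C(7, 2) = 21 edges. P[all 21 edges red] = (1/2)^21, and likewise for blue, so P[monochromatic] = 2·(1/2)^21 = 2^{1 − 21} = 1/1048576.
By linearity of expectation: E[X] = C(55, 7) · 2^{1 − 21} = 202927725 · 1/1048576 = 202927725/1048576.
Numerically: E[X] ≈ 193.52696.

E[X] = C(55,7)·2^(1−C(7,2)) = 202927725/1048576 ≈ 193.52696.


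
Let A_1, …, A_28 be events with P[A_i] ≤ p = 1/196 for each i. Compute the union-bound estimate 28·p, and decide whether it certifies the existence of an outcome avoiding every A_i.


Union bound: P[∪_{i=1}^{28} A_i] ≤ Σ_i P[A_i] ≤ 28·p = 28·(1/196) = 1/7.
Numerically: 1/7 ≈ 0.1428571.
Is 1/7 < 1? YES.
Since P[∪ A_i] ≤ 1/7 < 1, the complement has P[∩ A_i^c] ≥ 1 − 1/7 = 6/7 > 0, so some outcome avoids every A_i.

28·p = 1/7 ≈ 0.1428571; existence CERTIFIED by the union bound.


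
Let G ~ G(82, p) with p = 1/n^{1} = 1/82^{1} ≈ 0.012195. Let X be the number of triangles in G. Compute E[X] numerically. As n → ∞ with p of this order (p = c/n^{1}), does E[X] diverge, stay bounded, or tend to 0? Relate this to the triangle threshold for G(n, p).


Number of potential triangles: C(82, 3) = 88560.
Each occurs with probability p³ ≈ (0.012195)³ ≈ 1.8136707e-06.
By linearity: E[X] = C(82, 3)·p³ ≈ 88560 · 1.8136707e-06 ≈ 0.16062.
Here α = 1, so p = 1/n is exactly at the triangle threshold p ~ 1/n. Asymptotically E[X] → c³/6 = 1³/6 = 1/6 ≈ 0.16667, a bounded constant. In this regime the triangle count is asymptotically Poisson(c³/6).

E[X] ≈ 0.16062; in regime p = Θ(1/n^{1}) E[X] stays bounded (at the triangle threshold p ~ 1/n).


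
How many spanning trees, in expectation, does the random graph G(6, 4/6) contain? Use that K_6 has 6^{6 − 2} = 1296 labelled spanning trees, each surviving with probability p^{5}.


K_6 has 6^{6 − 2} = 1296 labelled spanning trees.
For each such spanning tree H, let X_H = 1 if all 5 edges of H are present in G. Then P[X_H = 1] = p^{5} = (2/3)^{5} = 32/243.
By linearity: E[X] = Σ_H E[X_H] = 1296 · p^{5} = 1296 · 32/243 = 512/3.
Numerically: E[X] ≈ 171.

E[X] = 1296 · (2/3)^{5} = 512/3 ≈ 171.


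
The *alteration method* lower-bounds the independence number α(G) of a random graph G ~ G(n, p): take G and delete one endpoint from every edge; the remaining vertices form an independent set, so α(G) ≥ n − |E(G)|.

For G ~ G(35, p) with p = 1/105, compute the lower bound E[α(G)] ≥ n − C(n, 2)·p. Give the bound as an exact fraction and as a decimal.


E[|E(G)|] = C(35, 2)·p = 595 · (1/105) = 17/3.
E[α(G)] ≥ n − E[|E(G)|] = 35 − 17/3 = 88/3.
Numerically: ≈ 29.3333.
(This is only a lower bound; the true E[α(G)] may be larger.)

E[α(G)] ≥ 88/3 ≈ 29.3333.


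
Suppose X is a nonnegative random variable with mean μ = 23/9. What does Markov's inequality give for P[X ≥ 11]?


μ = E[X] = 23/9, a = 11.
Markov: P[X ≥ 11] ≤ μ/a = (23/9)/11 = 23/99.
Numerically: ≈ 0.2323.
(Since a = 11 > μ = 2.5556, the bound 23/99 is < 1 and informative.)

P[X ≥ 11] ≤ 23/99 ≈ 0.2323.


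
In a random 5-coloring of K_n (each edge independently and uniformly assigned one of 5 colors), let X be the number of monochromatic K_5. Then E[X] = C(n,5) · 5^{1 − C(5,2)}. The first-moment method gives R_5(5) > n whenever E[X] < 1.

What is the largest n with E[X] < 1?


We need C(n, 5) · 5^{1 − 10} < 1, i.e. C(n, 5) < 5^{10 − 1} = 1953125.
Check values of n near the boundary:
  n = 44: C(44, 5) = 1086008; 1086008 < 1953125? YES
  n = 45: C(45, 5) = 1221759; 1221759 < 1953125? YES
  n = 46: C(46, 5) = 1370754; 1370754 < 1953125? YES
  n = 47: C(47, 5) = 1533939; 1533939 < 1953125? YES
  n = 48: C(48, 5) = 1712304; 1712304 < 1953125? YES
  n = 49: C(49, 5) = 1906884; 1906884 < 1953125? YES
  n = 50: C(50, 5) = 2118760; 2118760 < 1953125? NO
  n = 51: C(51, 5) = 2349060; 2349060 < 1953125? NO
  n = 52: C(52, 5) = 2598960; 2598960 < 1953125? NO
The largest n with C(n, 5) < 1953125 is n = 49 (where E[X] = 1906884/1953125 ≈ 0.976). Hence R_5(5) > 49, i.e. R_5(5) ≥ 50.

Largest n = 49; hence R_5(5) > 49.


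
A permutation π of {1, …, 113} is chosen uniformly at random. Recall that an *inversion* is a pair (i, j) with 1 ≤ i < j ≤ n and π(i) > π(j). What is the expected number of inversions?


Write X = Σ X_I over the C(113, 2) = 6328 pairs i < j, with X_I the indicator of one inversion.
There are 6328 indicators.
For each fixed pair i < j, the values π(i) and π(j) are two distinct elements of {1, …, 113} in uniformly random order; by symmetry P[π(i) > π(j)] = 1/2.
By linearity: E[X] = 6328 · (1/2) = C(113, 2) · (1/2) = 6328/2 = 3164 ≈ 3164.00000.

E[X] = 3164 = 3164.00000.


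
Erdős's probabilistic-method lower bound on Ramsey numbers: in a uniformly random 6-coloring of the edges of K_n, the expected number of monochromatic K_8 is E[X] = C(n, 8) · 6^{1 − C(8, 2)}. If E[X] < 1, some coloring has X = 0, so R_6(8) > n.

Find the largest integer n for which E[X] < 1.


We need C(n, 8) · 6^{1 − 28} < 1, i.e. C(n, 8) < 6^{28 − 1} = 1023490369077469249536.
Check values of n near the boundary:
  n = 1590: C(1590, 8) = 995397314198933813310; 995397314198933813310 < 1023490369077469249536? YES
  n = 1591: C(1591, 8) = 1000427749141189953870; 1000427749141189953870 < 1023490369077469249536? YES
  n = 1592: C(1592, 8) = 1005480414540892933435; 1005480414540892933435 < 1023490369077469249536? YES
  n = 1593: C(1593, 8) = 1010555394551193970323; 1010555394551193970323 < 1023490369077469249536? YES
  n = 1594: C(1594, 8) = 1015652773590544255167; 1015652773590544255167 < 1023490369077469249536? YES
  n = 1595: C(1595, 8) = 1020772636343363633895; 1020772636343363633895 < 1023490369077469249536? YES
  n = 1596: C(1596, 8) = 1025915067760710553965; 1025915067760710553965 < 1023490369077469249536? NO
  n = 1597: C(1597, 8) = 1031080153060953275445; 1031080153060953275445 < 1023490369077469249536? NO
The largest n with C(n, 8) < 1023490369077469249536 is n = 1595 (where E[X] = 113419181815929292655/113721152119718805504 ≈ 0.997345). Hence R_6(8) > 1595, i.e. R_6(8) ≥ 1596.

Largest n = 1595; hence R_6(8) > 1595.


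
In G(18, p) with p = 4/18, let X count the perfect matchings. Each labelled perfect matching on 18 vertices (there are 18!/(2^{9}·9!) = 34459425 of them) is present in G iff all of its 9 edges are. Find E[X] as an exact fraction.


K_18 has 18!/(2^{9}·9!) = 34459425 labelled perfect matchings.
For each such perfect matching H, let X_H = 1 if all 9 edges of H are present in G. Then P[X_H = 1] = p^{9} = (2/9)^{9} = 512/387420489.
By linearity of expectation: E[X] = Σ_H E[X_H] = 34459425 · p^{9} = 34459425 · 512/387420489 = 217817600/4782969.
Numerically: E[X] ≈ 45.54.

E[X] = 34459425 · (2/9)^{9} = 217817600/4782969 ≈ 45.54.


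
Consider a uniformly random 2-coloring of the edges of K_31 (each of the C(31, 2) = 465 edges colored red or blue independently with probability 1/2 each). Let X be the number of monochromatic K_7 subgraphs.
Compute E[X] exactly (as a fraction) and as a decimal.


Let X = Σ_S X_S over the C(31, 7) = 2629575 subsets S of size 7, where X_S = 1 if the K_7 on S is monochromatic.
For a fixed S, the K_7 on S has C(7, 2) = 21 edges. P[all 21 edges red] = (1/2)^21, and likewise for blue, so P[monochromatic] = 2·(1/2)^21 = 2^{1 − 21} = 1/1048576.
By linearity: E[X] = C(31, 7) · 2^{1 − 21} = 2629575 · 1/1048576 = 2629575/1048576.
Numerically: E[X] ≈ 2.50776.

E[X] = C(31,7)·2^(1−C(7,2)) = 2629575/1048576 ≈ 2.50776.


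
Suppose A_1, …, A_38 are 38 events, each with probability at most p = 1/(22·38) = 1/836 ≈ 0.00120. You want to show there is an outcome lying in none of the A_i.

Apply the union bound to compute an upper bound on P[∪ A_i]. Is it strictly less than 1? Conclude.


Union bound: P[∪_{i=1}^{38} A_i] ≤ Σ_i P[A_i] ≤ 38·p = 38·(1/836) = 1/22.
Numerically: 1/22 ≈ 0.04545.
Is 1/22 < 1? YES.
Since P[∪ A_i] ≤ 1/22 < 1, the complement has P[∩ A_i^c] ≥ 1 − 1/22 = 21/22 > 0, so some outcome avoids every A_i.

38·p = 1/22 ≈ 0.04545; existence CERTIFIED by the union bound.


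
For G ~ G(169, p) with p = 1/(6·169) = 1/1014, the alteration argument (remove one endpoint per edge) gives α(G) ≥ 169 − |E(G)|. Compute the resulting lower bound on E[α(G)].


E[|E(G)|] = C(169, 2)·p = 14196 · (1/1014) = 14.
E[α(G)] ≥ n − E[|E(G)|] = 169 − 14 = 155.
Numerically: ≈ 155.0000.
(This is only a lower bound; the true E[α(G)] may be larger.)

E[α(G)] ≥ 155 ≈ 155.0000.


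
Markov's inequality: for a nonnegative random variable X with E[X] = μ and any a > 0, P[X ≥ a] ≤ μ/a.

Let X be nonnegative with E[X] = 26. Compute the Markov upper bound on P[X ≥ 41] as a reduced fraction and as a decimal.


μ = E[X] = 26, a = 41.
Markov: P[X ≥ 41] ≤ μ/a = (26)/41 = 26/41.
Numerically: ≈ 0.6341.
(Since a = 41 > μ = 26.0000, the bound 26/41 is < 1 and informative.)

P[X ≥ 41] ≤ 26/41 ≈ 0.6341.


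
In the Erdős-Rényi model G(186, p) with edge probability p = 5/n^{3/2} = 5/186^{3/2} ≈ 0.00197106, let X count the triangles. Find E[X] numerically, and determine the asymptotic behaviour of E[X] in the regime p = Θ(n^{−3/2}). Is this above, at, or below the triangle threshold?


Number of potential triangles: C(186, 3) = 1055240.
Each occurs with probability p³ ≈ (0.00197106)³ ≈ 7.65776023e-09.
By linearity: E[X] = C(186, 3)·p³ ≈ 1055240 · 7.65776023e-09 ≈ 0.008081.
Since α = 3/2 > 1, p = c/n^{3/2} = o(1/n) is below the triangle threshold p ~ 1/n. Asymptotically E[X] ~ (c³/6)·n^{3(1−α)} = (5³/6)·n^{-1.5} → 0, so by Markov's inequality G has no triangles w.h.p.

E[X] ≈ 0.008081; in regime p = Θ(1/n^{3/2}) E[X] tends to 0 (below the triangle threshold p ~ 1/n).


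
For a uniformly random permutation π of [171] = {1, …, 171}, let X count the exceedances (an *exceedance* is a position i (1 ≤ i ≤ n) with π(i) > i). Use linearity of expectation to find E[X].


Write X = Σ_{i=1}^{171} X_i, where X_i = 1_{π(i) > i}.
For each fixed i, π(i) is uniform over {1, …, 171} (marginal of a uniform permutation), so P[π(i) > i] = (n − i)/n. Summing: Σ_{i=1}^{171} (n − i)/n = (0 + 1 + … + 170)/171 = 171(171 − 1)/(2·171) = (171 − 1)/2.
Hence E[X] = Σ_{i=1}^{171} (171 − i)/171 = 85 ≈ 85.00000.

E[X] = 85 = 85.00000.


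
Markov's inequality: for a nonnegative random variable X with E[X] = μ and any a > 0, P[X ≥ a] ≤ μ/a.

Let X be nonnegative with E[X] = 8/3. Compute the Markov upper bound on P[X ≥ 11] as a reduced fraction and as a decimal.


μ = E[X] = 8/3, a = 11.
Markov: P[X ≥ 11] ≤ μ/a = (8/3)/11 = 8/33.
Numerically: ≈ 0.242424.
(Since a = 11 > μ = 2.666667, the bound 8/33 is < 1 and informative.)

P[X ≥ 11] ≤ 8/33 ≈ 0.242424.


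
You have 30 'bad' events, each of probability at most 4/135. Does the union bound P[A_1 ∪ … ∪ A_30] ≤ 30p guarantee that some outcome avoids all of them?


Union bound: P[∪_{i=1}^{30} A_i] ≤ Σ_i P[A_i] ≤ 30·p = 30·(4/135) = 8/9.
Numerically: 8/9 ≈ 0.8888889.
Is 8/9 < 1? YES.
Since P[∪ A_i] ≤ 8/9 < 1, the complement has P[∩ A_i^c] ≥ 1 − 8/9 = 1/9 > 0, so some outcome avoids every A_i.

30·p = 8/9 ≈ 0.8888889; existence CERTIFIED by the union bound.


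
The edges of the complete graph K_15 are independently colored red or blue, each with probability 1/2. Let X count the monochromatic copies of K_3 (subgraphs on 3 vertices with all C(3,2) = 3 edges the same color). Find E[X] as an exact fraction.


Let X = Σ_S X_S over the C(15, 3) = 455 subsets S of size 3, where X_S = 1 if the K_3 on S is monochromatic.
For a fixed S, the K_3 on S has C(3, 2) = 3 edges. P[all 3 edges red] = (1/2)^3, and likewise for blue, so P[monochromatic] = 2·(1/2)^3 = 2^{1 − 3} = 1/4.
Summing: E[X] = C(15, 3) · 2^{1 − 3} = 455 · 1/4 = 455/4.
Numerically: E[X] ≈ 113.75000.

E[X] = C(15,3)·2^(1−C(3,2)) = 455/4 ≈ 113.75000.


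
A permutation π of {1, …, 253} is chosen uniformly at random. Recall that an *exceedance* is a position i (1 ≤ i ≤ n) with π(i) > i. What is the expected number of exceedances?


Write X = Σ_{i=1}^{253} X_i, where X_i = 1_{π(i) > i}.
For each fixed i, π(i) is uniform over {1, …, 253} (marginal of a uniform permutation), so P[π(i) > i] = (n − i)/n. Summing: Σ_{i=1}^{253} (n − i)/n = (0 + 1 + … + 252)/253 = 253(253 − 1)/(2·253) = (253 − 1)/2.
Hence E[X] = Σ_{i=1}^{253} (253 − i)/253 = 126 ≈ 126.000.

E[X] = 126 = 126.000.


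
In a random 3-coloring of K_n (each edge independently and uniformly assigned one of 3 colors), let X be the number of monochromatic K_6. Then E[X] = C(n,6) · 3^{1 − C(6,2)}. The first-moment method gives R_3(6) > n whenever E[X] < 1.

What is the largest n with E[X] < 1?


We need C(n, 6) · 3^{1 − 15} < 1, i.e. C(n, 6) < 3^{15 − 1} = 4782969.
Check values of n near the boundary:
  n = 39: C(39, 6) = 3262623; 3262623 < 4782969? YES
  n = 40: C(40, 6) = 3838380; 3838380 < 4782969? YES
  n = 41: C(41, 6) = 4496388; 4496388 < 4782969? YES
  n = 42: C(42, 6) = 5245786; 5245786 < 4782969? NO
  n = 43: C(43, 6) = 6096454; 6096454 < 4782969? NO
  n = 44: C(44, 6) = 7059052; 7059052 < 4782969? NO
The largest n with C(n, 6) < 4782969 is n = 41 (where E[X] = 1498796/1594323 ≈ 0.94008). Hence R_3(6) > 41, i.e. R_3(6) ≥ 42.

Largest n = 41; hence R_3(6) > 41.


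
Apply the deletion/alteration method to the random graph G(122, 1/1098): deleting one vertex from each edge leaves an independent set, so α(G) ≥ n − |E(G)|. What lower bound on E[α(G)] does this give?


E[|E(G)|] = C(122, 2)·p = 7381 · (1/1098) = 121/18.
E[α(G)] ≥ n − E[|E(G)|] = 122 − 121/18 = 2075/18.
Numerically: ≈ 115.278.
(This is only a lower bound; the true E[α(G)] may be larger.)

E[α(G)] ≥ 2075/18 ≈ 115.278.


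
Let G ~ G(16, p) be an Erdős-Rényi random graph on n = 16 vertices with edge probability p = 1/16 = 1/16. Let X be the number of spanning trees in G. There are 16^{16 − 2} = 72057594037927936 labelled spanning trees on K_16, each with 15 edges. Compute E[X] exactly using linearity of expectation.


K_16 has 16^{16 − 2} = 72057594037927936 labelled spanning trees.
For each such spanning tree H, let X_H = 1 if all 15 edges of H are present in G. Then P[X_H = 1] = p^{15} = (1/16)^{15} = 1/1152921504606846976.
Summing the indicators: E[X] = Σ_H E[X_H] = 72057594037927936 · p^{15} = 72057594037927936 · 1/1152921504606846976 = 1/16.
Numerically: E[X] ≈ 0.0625.

E[X] = 72057594037927936 · (1/16)^{15} = 1/16 ≈ 0.0625.


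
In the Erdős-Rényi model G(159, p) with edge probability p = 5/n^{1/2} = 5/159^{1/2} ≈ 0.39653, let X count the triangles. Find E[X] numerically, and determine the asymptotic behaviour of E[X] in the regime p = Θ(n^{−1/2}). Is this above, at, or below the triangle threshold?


Number of potential triangles: C(159, 3) = 657359.
Each occurs with probability p³ ≈ (0.39653)³ ≈ 6.2346823e-02.
By linearity: E[X] = C(159, 3)·p³ ≈ 657359 · 6.2346823e-02 ≈ 40984.24507.
Since α = 1/2 < 1, p = c/n^{1/2} ≫ 1/n is above the triangle threshold p ~ 1/n. Asymptotically E[X] ~ (c³/6)·n^{3(1−α)} = (5³/6)·n^{1.5} → ∞; triangles are abundant w.h.p.

E[X] ≈ 40984.24507; in regime p = Θ(1/n^{1/2}) E[X] diverges (above the triangle threshold p ~ 1/n).


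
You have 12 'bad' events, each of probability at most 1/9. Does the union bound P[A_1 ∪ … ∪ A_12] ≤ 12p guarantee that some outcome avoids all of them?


Union bound: P[∪_{i=1}^{12} A_i] ≤ Σ_i P[A_i] ≤ 12·p = 12·(1/9) = 4/3.
Numerically: 4/3 ≈ 1.3333.
Is 4/3 < 1? NO.
Since the bound 4/3 is ≥ 1, the union bound is uninformative here; it does NOT by itself certify existence.

12·p = 4/3 ≈ 1.3333; existence NOT certified by the union bound.


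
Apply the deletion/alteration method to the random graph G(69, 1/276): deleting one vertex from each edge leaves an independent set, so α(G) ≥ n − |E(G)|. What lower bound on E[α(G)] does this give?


E[|E(G)|] = C(69, 2)·p = 2346 · (1/276) = 17/2.
E[α(G)] ≥ n − E[|E(G)|] = 69 − 17/2 = 121/2.
Numerically: ≈ 60.5000.
(This is only a lower bound; the true E[α(G)] may be larger.)

E[α(G)] ≥ 121/2 ≈ 60.5000.


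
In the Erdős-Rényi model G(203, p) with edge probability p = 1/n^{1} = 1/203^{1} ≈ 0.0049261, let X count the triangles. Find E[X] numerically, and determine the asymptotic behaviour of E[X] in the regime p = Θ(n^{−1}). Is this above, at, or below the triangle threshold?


Number of potential triangles: C(203, 3) = 1373701.
Each occurs with probability p³ ≈ (0.0049261)³ ≈ 1.1953962e-07.
By linearity: E[X] = C(203, 3)·p³ ≈ 1373701 · 1.1953962e-07 ≈ 0.16421.
Here α = 1, so p = 1/n is exactly at the triangle threshold p ~ 1/n. Asymptotically E[X] → c³/6 = 1³/6 = 1/6 ≈ 0.16667, a bounded constant. In this regime the triangle count is asymptotically Poisson(c³/6).

E[X] ≈ 0.16421; in regime p = Θ(1/n^{1}) E[X] stays bounded (at the triangle threshold p ~ 1/n).


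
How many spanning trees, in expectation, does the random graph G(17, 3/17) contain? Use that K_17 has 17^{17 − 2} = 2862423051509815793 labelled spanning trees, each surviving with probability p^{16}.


K_17 has 17^{17 − 2} = 2862423051509815793 labelled spanning trees.
For each such spanning tree H, let X_H = 1 if all 16 edges of H are present in G. Then P[X_H = 1] = p^{16} = (3/17)^{16} = 43046721/48661191875666868481.
By linearity of expectation: E[X] = Σ_H E[X_H] = 2862423051509815793 · p^{16} = 2862423051509815793 · 43046721/48661191875666868481 = 43046721/17.
Numerically: E[X] ≈ 2.5322e+06.

E[X] = 2862423051509815793 · (3/17)^{16} = 43046721/17 ≈ 2.5322e+06.


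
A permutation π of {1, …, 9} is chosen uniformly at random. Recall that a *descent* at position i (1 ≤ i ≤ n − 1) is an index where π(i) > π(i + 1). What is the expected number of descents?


Write X = Σ X_I over i = 1, …, 8, with X_I the indicator of one descent.
There are 8 indicators.
For each fixed i, the pair (π(i), π(i+1)) is a uniformly random ordered pair of distinct values from {1, …, 9}; by symmetry P[π(i) > π(i+1)] = 1/2.
By linearity: E[X] = 8 · (1/2) = (9 − 1) · (1/2) = 4 ≈ 4.00000.

E[X] = 4 = 4.00000.


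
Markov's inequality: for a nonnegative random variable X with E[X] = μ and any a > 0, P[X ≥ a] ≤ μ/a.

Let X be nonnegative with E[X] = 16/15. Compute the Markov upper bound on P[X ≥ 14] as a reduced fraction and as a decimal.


μ = E[X] = 16/15, a = 14.
Markov: P[X ≥ 14] ≤ μ/a = (16/15)/14 = 8/105.
Numerically: ≈ 0.076.
(Since a = 14 > μ = 1.067, the bound 8/105 is < 1 and informative.)

P[X ≥ 14] ≤ 8/105 ≈ 0.076.


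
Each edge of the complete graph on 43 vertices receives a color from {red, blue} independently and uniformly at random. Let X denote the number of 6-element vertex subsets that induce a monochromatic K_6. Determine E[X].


Let X = Σ_S X_S over the C(43, 6) = 6096454 subsets S of size 6, where X_S = 1 if the K_6 on S is monochromatic.
For a fixed S, the K_6 on S has C(6, 2) = 15 edges. P[all 15 edges red] = (1/2)^15, and likewise for blue, so P[monochromatic] = 2·(1/2)^15 = 2^{1 − 15} = 1/16384.
By linearity: E[X] = C(43, 6) · 2^{1 − 15} = 6096454 · 1/16384 = 3048227/8192.
Numerically: E[X] ≈ 372.09802.

E[X] = C(43,6)·2^(1−C(6,2)) = 3048227/8192 ≈ 372.09802.


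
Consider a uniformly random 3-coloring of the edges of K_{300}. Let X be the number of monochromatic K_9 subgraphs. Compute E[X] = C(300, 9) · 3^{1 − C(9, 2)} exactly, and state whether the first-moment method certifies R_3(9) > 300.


E[X] = C(300, 9) · 3^{1 − 36} = 48052241692154700 · 3^{−35} = 48052241692154700/50031545098999707.
As a reduced fraction: E[X] = 16017413897384900/16677181699666569 ≈ 0.960.
Is E[X] < 1? YES.
Since E[X] < 1, there exists a 3-coloring of K_{300} with no monochromatic K_9; hence R_3(9) > 300.

E[X] = 16017413897384900/16677181699666569 ≈ 0.960; E[X] < 1, so R_3(9) > 300.


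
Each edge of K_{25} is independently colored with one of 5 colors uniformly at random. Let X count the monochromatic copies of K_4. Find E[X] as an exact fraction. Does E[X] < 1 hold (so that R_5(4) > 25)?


E[X] = C(25, 4) · 5^{1 − 6} = 12650 · 5^{−5} = 12650/3125.
As a reduced fraction: E[X] = 506/125 ≈ 4.04800.
Is E[X] < 1? NO.
Since E[X] ≥ 1, the first-moment bound is inconclusive at n = 25; it does NOT by itself certify R_5(4) > 25.

E[X] = 506/125 ≈ 4.04800; E[X] ≥ 1; first-moment method inconclusive here.


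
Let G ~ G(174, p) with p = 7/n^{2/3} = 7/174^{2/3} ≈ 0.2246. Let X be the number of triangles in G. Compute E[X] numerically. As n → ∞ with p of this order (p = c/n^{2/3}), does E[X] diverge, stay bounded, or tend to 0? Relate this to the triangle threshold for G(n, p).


Number of potential triangles: C(174, 3) = 862924.
Each occurs with probability p³ ≈ (0.2246)³ ≈ 1.132911e-02.
By linearity: E[X] = C(174, 3)·p³ ≈ 862924 · 1.132911e-02 ≈ 9776.1571.
Since α = 2/3 < 1, p = c/n^{2/3} ≫ 1/n is above the triangle threshold p ~ 1/n. Asymptotically E[X] ~ (c³/6)·n^{3(1−α)} = (7³/6)·n^{1} → ∞; triangles are abundant w.h.p.

E[X] ≈ 9776.1571; in regime p = Θ(1/n^{2/3}) E[X] diverges (above the triangle threshold p ~ 1/n).


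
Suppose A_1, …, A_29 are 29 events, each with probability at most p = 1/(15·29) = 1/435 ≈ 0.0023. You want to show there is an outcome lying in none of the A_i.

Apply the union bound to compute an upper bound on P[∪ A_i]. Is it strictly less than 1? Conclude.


Union bound: P[∪_{i=1}^{29} A_i] ≤ Σ_i P[A_i] ≤ 29·p = 29·(1/435) = 1/15.
Numerically: 1/15 ≈ 0.0667.
Is 1/15 < 1? YES.
Since P[∪ A_i] ≤ 1/15 < 1, the complement has P[∩ A_i^c] ≥ 1 − 1/15 = 14/15 > 0, so some outcome avoids every A_i.

29·p = 1/15 ≈ 0.0667; existence CERTIFIED by the union bound.


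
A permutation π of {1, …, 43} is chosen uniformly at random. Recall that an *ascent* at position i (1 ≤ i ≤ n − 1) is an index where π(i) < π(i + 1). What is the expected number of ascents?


Write X = Σ X_I over i = 1, …, 42, with X_I the indicator of one ascent.
There are 42 indicators.
For each fixed i, the pair (π(i), π(i+1)) is a uniformly random ordered pair of distinct values from {1, …, 43}; by symmetry P[π(i) < π(i+1)] = 1/2.
By linearity: E[X] = 42 · (1/2) = (43 − 1) · (1/2) = 21 ≈ 21.0000.

E[X] = 21 = 21.0000.


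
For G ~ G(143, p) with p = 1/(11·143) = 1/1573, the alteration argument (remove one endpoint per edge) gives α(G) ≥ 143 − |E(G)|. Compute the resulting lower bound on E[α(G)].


E[|E(G)|] = C(143, 2)·p = 10153 · (1/1573) = 71/11.
E[α(G)] ≥ n − E[|E(G)|] = 143 − 71/11 = 1502/11.
Numerically: ≈ 136.545455.
(This is only a lower bound; the true E[α(G)] may be larger.)

E[α(G)] ≥ 1502/11 ≈ 136.545455.


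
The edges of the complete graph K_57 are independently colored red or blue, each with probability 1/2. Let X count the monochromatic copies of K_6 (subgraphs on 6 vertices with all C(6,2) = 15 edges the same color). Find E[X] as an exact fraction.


Let X = Σ_S X_S over the C(57, 6) = 36288252 subsets S of size 6, where X_S = 1 if the K_6 on S is monochromatic.
For a fixed S, the K_6 on S has C(6, 2) = 15 edges. P[all 15 edges red] = (1/2)^15, and likewise for blue, so P[monochromatic] = 2·(1/2)^15 = 2^{1 − 15} = 1/16384.
By linearity: E[X] = C(57, 6) · 2^{1 − 15} = 36288252 · 1/16384 = 9072063/4096.
Numerically: E[X] ≈ 2214.8591.

E[X] = C(57,6)·2^(1−C(6,2)) = 9072063/4096 ≈ 2214.8591.


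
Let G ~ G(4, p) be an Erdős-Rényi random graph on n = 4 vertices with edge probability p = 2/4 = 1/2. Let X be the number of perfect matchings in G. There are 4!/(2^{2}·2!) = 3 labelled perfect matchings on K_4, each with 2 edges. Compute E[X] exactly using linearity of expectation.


K_4 has 4!/(2^{2}·2!) = 3 labelled perfect matchings.
For each such perfect matching H, let X_H = 1 if all 2 edges of H are present in G. Then P[X_H = 1] = p^{2} = (1/2)^{2} = 1/4.
Summing the indicators: E[X] = Σ_H E[X_H] = 3 · p^{2} = 3 · 1/4 = 3/4.
Numerically: E[X] ≈ 0.75.

E[X] = 3 · (1/2)^{2} = 3/4 ≈ 0.75.


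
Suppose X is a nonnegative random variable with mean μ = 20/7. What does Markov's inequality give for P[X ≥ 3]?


μ = E[X] = 20/7, a = 3.
Markov: P[X ≥ 3] ≤ μ/a = (20/7)/3 = 20/21.
Numerically: ≈ 0.9524.
(Since a = 3 > μ = 2.8571, the bound 20/21 is < 1 and informative.)

P[X ≥ 3] ≤ 20/21 ≈ 0.9524.


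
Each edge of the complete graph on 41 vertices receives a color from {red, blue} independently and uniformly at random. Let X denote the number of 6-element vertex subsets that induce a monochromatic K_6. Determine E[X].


Let X = Σ_S X_S over the C(41, 6) = 4496388 subsets S of size 6, where X_S = 1 if the K_6 on S is monochromatic.
For a fixed S, the K_6 on S has C(6, 2) = 15 edges. P[all 15 edges red] = (1/2)^15, and likewise for blue, so P[monochromatic] = 2·(1/2)^15 = 2^{1 − 15} = 1/16384.
Summing: E[X] = C(41, 6) · 2^{1 − 15} = 4496388 · 1/16384 = 1124097/4096.
Numerically: E[X] ≈ 274.43774.

E[X] = C(41,6)·2^(1−C(6,2)) = 1124097/4096 ≈ 274.43774.


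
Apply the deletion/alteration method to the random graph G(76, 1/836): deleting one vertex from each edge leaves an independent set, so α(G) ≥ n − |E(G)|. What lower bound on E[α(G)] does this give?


E[|E(G)|] = C(76, 2)·p = 2850 · (1/836) = 75/22.
E[α(G)] ≥ n − E[|E(G)|] = 76 − 75/22 = 1597/22.
Numerically: ≈ 72.591.
(This is only a lower bound; the true E[α(G)] may be larger.)

E[α(G)] ≥ 1597/22 ≈ 72.591.


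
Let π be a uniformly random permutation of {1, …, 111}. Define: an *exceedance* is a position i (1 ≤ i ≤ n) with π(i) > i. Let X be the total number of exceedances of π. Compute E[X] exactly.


Write X = Σ_{i=1}^{111} X_i, where X_i = 1_{π(i) > i}.
For each fixed i, π(i) is uniform over {1, …, 111} (marginal of a uniform permutation), so P[π(i) > i] = (n − i)/n. Summing: Σ_{i=1}^{111} (n − i)/n = (0 + 1 + … + 110)/111 = 111(111 − 1)/(2·111) = (111 − 1)/2.
Hence E[X] = Σ_{i=1}^{111} (111 − i)/111 = 55 ≈ 55.000.

E[X] = 55 = 55.000.


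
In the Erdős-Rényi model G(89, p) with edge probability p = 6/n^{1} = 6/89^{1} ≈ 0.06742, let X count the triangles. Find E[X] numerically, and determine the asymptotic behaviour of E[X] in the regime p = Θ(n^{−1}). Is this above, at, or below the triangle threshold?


Number of potential triangles: C(89, 3) = 113564.
Each occurs with probability p³ ≈ (0.06742)³ ≈ 3.063965e-04.
By linearity: E[X] = C(89, 3)·p³ ≈ 113564 · 3.063965e-04 ≈ 34.7956.
Here α = 1, so p = 6/n is exactly at the triangle threshold p ~ 1/n. Asymptotically E[X] → c³/6 = 6³/6 = 36 ≈ 36.0000, a bounded constant. In this regime the triangle count is asymptotically Poisson(c³/6).

E[X] ≈ 34.7956; in regime p = Θ(1/n^{1}) E[X] stays bounded (at the triangle threshold p ~ 1/n).


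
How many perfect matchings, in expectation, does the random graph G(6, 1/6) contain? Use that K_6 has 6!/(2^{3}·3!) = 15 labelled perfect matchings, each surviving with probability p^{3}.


K_6 has 6!/(2^{3}·3!) = 15 labelled perfect matchings.
For each such perfect matching H, let X_H = 1 if all 3 edges of H are present in G. Then P[X_H = 1] = p^{3} = (1/6)^{3} = 1/216.
By linearity of expectation: E[X] = Σ_H E[X_H] = 15 · p^{3} = 15 · 1/216 = 5/72.
Numerically: E[X] ≈ 0.0694444.

E[X] = 15 · (1/6)^{3} = 5/72 ≈ 0.0694444.


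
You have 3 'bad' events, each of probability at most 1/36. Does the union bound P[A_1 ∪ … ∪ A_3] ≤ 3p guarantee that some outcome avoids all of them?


Union bound: P[∪_{i=1}^{3} A_i] ≤ Σ_i P[A_i] ≤ 3·p = 3·(1/36) = 1/12.
Numerically: 1/12 ≈ 0.083333.
Is 1/12 < 1? YES.
Since P[∪ A_i] ≤ 1/12 < 1, the complement has P[∩ A_i^c] ≥ 1 − 1/12 = 11/12 > 0, so some outcome avoids every A_i.

3·p = 1/12 ≈ 0.083333; existence CERTIFIED by the union bound.


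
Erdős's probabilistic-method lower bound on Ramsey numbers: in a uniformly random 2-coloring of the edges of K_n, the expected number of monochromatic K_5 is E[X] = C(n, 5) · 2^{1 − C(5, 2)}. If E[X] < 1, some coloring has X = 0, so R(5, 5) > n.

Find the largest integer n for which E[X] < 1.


We need C(n, 5) · 2^{1 − 10} < 1, i.e. C(n, 5) < 2^{10 − 1} = 512.
Check values of n near the boundary:
  n = 10: C(10, 5) = 252; 252 < 512? YES
  n = 11: C(11, 5) = 462; 462 < 512? YES
  n = 12: C(12, 5) = 792; 792 < 512? NO
The largest n with C(n, 5) < 512 is n = 11 (where E[X] = 231/256 ≈ 0.9023438). Hence R(5, 5) > 11, i.e. R(5, 5) ≥ 12.

Largest n = 11; hence R(5, 5) > 11.


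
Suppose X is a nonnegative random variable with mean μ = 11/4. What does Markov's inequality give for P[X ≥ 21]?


μ = E[X] = 11/4, a = 21.
Markov: P[X ≥ 21] ≤ μ/a = (11/4)/21 = 11/84.
Numerically: ≈ 0.13095.
(Since a = 21 > μ = 2.75000, the bound 11/84 is < 1 and informative.)

P[X ≥ 21] ≤ 11/84 ≈ 0.13095.


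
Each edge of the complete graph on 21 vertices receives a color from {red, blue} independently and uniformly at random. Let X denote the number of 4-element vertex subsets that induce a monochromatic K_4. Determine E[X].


Let X = Σ_S X_S over the C(21, 4) = 5985 subsets S of size 4, where X_S = 1 if the K_4 on S is monochromatic.
For a fixed S, the K_4 on S has C(4, 2) = 6 edges. P[all 6 edges red] = (1/2)^6, and likewise for blue, so P[monochromatic] = 2·(1/2)^6 = 2^{1 − 6} = 1/32.
By linearity of expectation: E[X] = C(21, 4) · 2^{1 − 6} = 5985 · 1/32 = 5985/32.
Numerically: E[X] ≈ 187.031.

E[X] = C(21,4)·2^(1−C(4,2)) = 5985/32 ≈ 187.031.


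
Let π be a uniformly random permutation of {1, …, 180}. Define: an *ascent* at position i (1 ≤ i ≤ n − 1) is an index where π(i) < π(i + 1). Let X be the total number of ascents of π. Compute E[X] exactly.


Write X = Σ X_I over i = 1, …, 179, with X_I the indicator of one ascent.
There are 179 indicators.
For each fixed i, the pair (π(i), π(i+1)) is a uniformly random ordered pair of distinct values from {1, …, 180}; by symmetry P[π(i) < π(i+1)] = 1/2.
By linearity: E[X] = 179 · (1/2) = (180 − 1) · (1/2) = 179/2 ≈ 89.500000.

E[X] = 179/2 = 89.500000.


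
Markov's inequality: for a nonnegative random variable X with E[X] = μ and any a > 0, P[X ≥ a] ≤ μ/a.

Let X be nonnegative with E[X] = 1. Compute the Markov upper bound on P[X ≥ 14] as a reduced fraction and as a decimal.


μ = E[X] = 1, a = 14.
Markov: P[X ≥ 14] ≤ μ/a = (1)/14 = 1/14.
Numerically: ≈ 0.0714.
(Since a = 14 > μ = 1.0000, the bound 1/14 is < 1 and informative.)

P[X ≥ 14] ≤ 1/14 ≈ 0.0714.


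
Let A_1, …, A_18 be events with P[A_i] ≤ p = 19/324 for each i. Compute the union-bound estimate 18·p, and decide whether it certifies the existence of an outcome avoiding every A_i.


Union bound: P[∪_{i=1}^{18} A_i] ≤ Σ_i P[A_i] ≤ 18·p = 18·(19/324) = 19/18.
Numerically: 19/18 ≈ 1.055556.
Is 19/18 < 1? NO.
Since the bound 19/18 is ≥ 1, the union bound is uninformative here; it does NOT by itself certify existence.

18·p = 19/18 ≈ 1.055556; existence NOT certified by the union bound.


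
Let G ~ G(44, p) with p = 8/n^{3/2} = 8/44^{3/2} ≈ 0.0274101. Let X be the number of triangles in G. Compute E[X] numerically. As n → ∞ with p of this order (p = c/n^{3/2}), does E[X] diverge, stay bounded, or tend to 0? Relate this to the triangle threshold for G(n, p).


Number of potential triangles: C(44, 3) = 13244.
Each occurs with probability p³ ≈ (0.0274101)³ ≈ 2.05936305e-05.
By linearity: E[X] = C(44, 3)·p³ ≈ 13244 · 2.05936305e-05 ≈ 0.272742.
Since α = 3/2 > 1, p = c/n^{3/2} = o(1/n) is below the triangle threshold p ~ 1/n. Asymptotically E[X] ~ (c³/6)·n^{3(1−α)} = (8³/6)·n^{-1.5} → 0, so by Markov's inequality G has no triangles w.h.p.

E[X] ≈ 0.272742; in regime p = Θ(1/n^{3/2}) E[X] tends to 0 (below the triangle threshold p ~ 1/n).
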